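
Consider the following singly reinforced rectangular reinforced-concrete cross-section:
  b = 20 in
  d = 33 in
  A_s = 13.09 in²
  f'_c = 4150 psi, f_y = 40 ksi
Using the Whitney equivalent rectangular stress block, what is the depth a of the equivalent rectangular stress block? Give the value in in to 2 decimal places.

a ≈ 7.42 in

T = A_s f_y = 13.09 × 40 = 523.6 kips.
a = T/(0.85 f'_c b) = 523.6/(0.85 × 4.15 × 20) = 7.42 in.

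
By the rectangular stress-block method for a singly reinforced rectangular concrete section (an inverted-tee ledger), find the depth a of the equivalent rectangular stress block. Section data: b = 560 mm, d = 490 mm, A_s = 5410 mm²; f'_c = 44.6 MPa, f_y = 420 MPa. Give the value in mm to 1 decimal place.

T = A_s f_y = 5410 × 420 = 2272200 N = 2272.2 kN.
Setting C = 0.85 f'_c a b equal to T: a = 2272200/(0.85 × 44.6 × 560) = 107.0 mm.

a ≈ 107.0 mm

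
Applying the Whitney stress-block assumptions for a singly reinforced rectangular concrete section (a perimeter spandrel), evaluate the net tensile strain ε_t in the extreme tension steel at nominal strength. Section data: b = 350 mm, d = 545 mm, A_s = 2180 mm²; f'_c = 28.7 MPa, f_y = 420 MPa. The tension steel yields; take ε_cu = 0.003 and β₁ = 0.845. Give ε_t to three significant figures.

ε_t ≈ 0.00988

a = A_s f_y/(0.85 f'_c b) = 107.24 mm.
β₁ = 0.845, so c = a/β₁ = 107.24/0.845 = 126.91 mm.
From the linear strain diagram with ε_cu = 0.003: ε_t = 0.003 (d − c)/c = 0.003 × (545 − 126.91)/126.91 = 0.00988.
Since ε_t ≥ 0.005, the section is tension-controlled.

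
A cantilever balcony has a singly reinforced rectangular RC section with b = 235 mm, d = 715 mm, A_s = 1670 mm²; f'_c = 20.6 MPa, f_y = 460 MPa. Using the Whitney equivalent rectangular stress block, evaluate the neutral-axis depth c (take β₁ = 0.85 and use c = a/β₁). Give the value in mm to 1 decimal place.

T = A_s f_y = 1670 × 460 = 768200 N = 768.2 kN.
Setting C = 0.85 f'_c a b equal to T: a = 768200/(0.85 × 20.6 × 235) = 186.690 mm.
With β₁ = 0.85, c = a/β₁ = 186.690/0.85 = 219.6 mm.

c ≈ 219.6 mm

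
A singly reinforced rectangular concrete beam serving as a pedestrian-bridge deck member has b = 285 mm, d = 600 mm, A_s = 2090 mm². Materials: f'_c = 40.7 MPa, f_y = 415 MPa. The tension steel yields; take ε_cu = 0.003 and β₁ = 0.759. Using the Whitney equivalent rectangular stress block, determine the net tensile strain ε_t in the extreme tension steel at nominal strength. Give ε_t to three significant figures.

ε_t ≈ 0.0125

a = A_s f_y/(0.85 f'_c b) = 87.97 mm.
β₁ = 0.759, so c = a/β₁ = 87.97/0.759 = 115.90 mm.
From the linear strain diagram with ε_cu = 0.003: ε_t = 0.003 (d − c)/c = 0.003 × (600 − 115.90)/115.90 = 0.0125.
Since ε_t ≥ 0.005, the section is tension-controlled.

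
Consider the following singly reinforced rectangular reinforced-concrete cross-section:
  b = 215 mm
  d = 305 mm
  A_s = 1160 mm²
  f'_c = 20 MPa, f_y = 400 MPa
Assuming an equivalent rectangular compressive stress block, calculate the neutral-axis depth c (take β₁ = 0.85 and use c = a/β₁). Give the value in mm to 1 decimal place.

c ≈ 149.4 mm

T = A_s f_y = 1160 × 400 = 464000 N = 464 kN.
Setting C = 0.85 f'_c a b equal to T: a = 464000/(0.85 × 20 × 215) = 126.949 mm.
With β₁ = 0.85, c = a/β₁ = 126.949/0.85 = 149.4 mm.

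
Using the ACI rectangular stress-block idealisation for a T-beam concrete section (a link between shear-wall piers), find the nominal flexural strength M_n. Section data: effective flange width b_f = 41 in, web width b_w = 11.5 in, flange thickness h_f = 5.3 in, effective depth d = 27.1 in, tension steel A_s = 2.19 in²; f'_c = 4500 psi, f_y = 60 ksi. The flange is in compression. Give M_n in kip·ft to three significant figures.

M_n ≈ 292 kip·ft

Tension: T = A_s f_y = 2.19 × 60 = 131.4 kips.
Try a within the flange: a = T/(0.85 f'_c b_f) = 131.4/(0.85 × 4.5 × 41) = 0.838 in.
Since a = 0.838 ≤ h_f = 5.3 in, the stress block lies entirely in the flange; analyse as a rectangular beam of width b_f.
M_n = T(d − a/2) = 131.4 × (27.1 − 0.419) = 3505.9 kip·in.
M_n = 3505.9/12 = 292.16 kip·ft.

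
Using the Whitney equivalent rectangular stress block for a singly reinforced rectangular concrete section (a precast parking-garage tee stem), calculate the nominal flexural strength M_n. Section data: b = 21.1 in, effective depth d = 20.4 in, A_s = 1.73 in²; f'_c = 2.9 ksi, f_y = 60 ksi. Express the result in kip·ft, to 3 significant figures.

M_n ≈ 168 kip·ft

T = A_s f_y = 1.73 × 60 = 103.8 kips.
a = T/(0.85 f'_c b) = 103.8/(0.85 × 2.9 × 21.1) = 1.996 in.
M_n = T(d − a/2) = 103.8 × (20.4 − 0.998) = 2013.9 kip·in = 2013.9/12 = 167.83 kip·ft.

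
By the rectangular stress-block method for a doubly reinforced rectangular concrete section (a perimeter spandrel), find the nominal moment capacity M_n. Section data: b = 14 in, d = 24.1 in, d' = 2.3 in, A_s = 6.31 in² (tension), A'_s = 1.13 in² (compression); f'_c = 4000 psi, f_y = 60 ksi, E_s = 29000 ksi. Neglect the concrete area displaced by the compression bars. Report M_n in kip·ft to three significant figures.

M_n ≈ 663 kip·ft

Assume both steels yield.
a = (A_s − A'_s) f_y/(0.85 f'_c b) = (6.31 − 1.13) × 60/(0.85 × 4 × 14) = 6.529 in.
c = a/β₁ = 6.529/0.85 = 7.681 in; ε'_s = 0.003(c − d')/c = 0.0021 ≥ ε_y = 0.0021, so the compression steel yields.
M_n = (A_s − A'_s) f_y (d − a/2) + A'_s f_y (d − d') = 310.8 × (24.1 − 3.2645) + 67.8 × (24.1 − 2.3) = 6475.7 + 1478.0 = 7953.7 kip·in = 7953.7/12 = 662.81 kip·ft.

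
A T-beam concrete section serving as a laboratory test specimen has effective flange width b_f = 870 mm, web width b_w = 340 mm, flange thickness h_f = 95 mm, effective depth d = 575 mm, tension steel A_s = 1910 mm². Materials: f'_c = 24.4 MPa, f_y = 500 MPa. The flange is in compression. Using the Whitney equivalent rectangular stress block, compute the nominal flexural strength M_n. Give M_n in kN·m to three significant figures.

M_n ≈ 524 kN·m

Tension: T = A_s f_y = 1910 × 500 = 955000 N.
Try a within the flange: a = T/(0.85 f'_c b_f) = 955000/(0.85 × 24.4 × 870) = 52.93 mm.
Since a = 52.93 ≤ h_f = 95 mm, the stress block lies entirely in the flange; analyse as a rectangular beam of width b_f.
M_n = T(d − a/2) = 955000 × (575 − 26.465) = 523.85 × 10⁶ N·mm.
M_n = 523.85 kN·m.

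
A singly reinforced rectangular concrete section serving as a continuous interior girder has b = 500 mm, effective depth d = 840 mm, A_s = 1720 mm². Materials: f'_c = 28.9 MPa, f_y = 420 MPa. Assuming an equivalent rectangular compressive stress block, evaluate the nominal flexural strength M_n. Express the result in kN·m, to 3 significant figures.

M_n ≈ 586 kN·m

T = A_s f_y = 1720 × 420 = 722400 N = 722.4 kN.
From C = T: a = T/(0.85 f'_c b) = 722400/(0.85 × 28.9 × 500) = 58.82 mm.
M_n = T(d − a/2) = 722.4 kN × (840 − 29.41) mm = 585.57 kN·m.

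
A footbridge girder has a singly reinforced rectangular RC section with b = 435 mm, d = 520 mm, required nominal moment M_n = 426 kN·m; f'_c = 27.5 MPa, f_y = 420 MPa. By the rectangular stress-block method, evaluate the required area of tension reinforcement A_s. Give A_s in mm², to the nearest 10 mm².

With M_n = 0.85 f'_c a b (d − a/2), solve the quadratic for a:
a = d − √(d² − 2M_n/(0.85 f'_c b)) = 520 − √(520² − 2 × 426×10⁶/(0.85 × 27.5 × 435)) = 88.02 mm.
A_s = 0.85 f'_c a b / f_y = 0.85 × 27.5 × 88.02 × 435 / 420 = 2130.9 mm².

A_s ≈ 2130 mm²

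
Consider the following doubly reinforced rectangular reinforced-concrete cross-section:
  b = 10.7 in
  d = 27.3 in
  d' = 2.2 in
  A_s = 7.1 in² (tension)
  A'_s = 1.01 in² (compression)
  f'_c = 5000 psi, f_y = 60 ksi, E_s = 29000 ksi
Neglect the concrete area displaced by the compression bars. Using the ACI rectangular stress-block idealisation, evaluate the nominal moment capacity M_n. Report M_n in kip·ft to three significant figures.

M_n ≈ 836 kip·ft

Assume both steels yield.
a = (A_s − A'_s) f_y/(0.85 f'_c b) = (7.1 − 1.01) × 60/(0.85 × 5 × 10.7) = 8.035 in.
c = a/β₁ = 8.035/0.8 = 10.044 in; ε'_s = 0.003(c − d')/c = 0.0023 ≥ ε_y = 0.0021, so the compression steel yields.
M_n = (A_s − A'_s) f_y (d − a/2) + A'_s f_y (d − d') = 365.4 × (27.3 − 4.0175) + 60.6 × (27.3 − 2.2) = 8507.4 + 1521.1 = 10028.5 kip·in = 10028.5/12 = 835.71 kip·ft.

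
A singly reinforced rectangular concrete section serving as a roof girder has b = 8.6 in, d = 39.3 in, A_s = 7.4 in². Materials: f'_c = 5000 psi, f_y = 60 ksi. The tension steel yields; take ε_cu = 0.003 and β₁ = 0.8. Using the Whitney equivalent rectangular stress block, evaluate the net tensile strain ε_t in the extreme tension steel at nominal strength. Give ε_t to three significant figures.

a = A_s f_y/(0.85 f'_c b) = 12.148 in.
β₁ = 0.8, so c = a/β₁ = 12.148/0.8 = 15.185 in.
From the linear strain diagram with ε_cu = 0.003: ε_t = 0.003 (d − c)/c = 0.003 × (39.3 − 15.185)/15.185 = 0.00476.
ε_t is between 0.004 and 0.005 — transition zone.

ε_t ≈ 0.00476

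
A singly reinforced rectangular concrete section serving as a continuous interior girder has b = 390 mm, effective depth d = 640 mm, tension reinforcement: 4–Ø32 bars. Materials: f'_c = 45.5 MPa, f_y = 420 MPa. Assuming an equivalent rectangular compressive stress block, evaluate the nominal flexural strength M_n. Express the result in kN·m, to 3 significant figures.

A_s = 4 × 804 = 3216 mm².
T = A_s f_y = 3216 × 420 = 1350720 N = 1350.72 kN.
From C = T: a = T/(0.85 f'_c b) = 1350720/(0.85 × 45.5 × 390) = 89.55 mm.
M_n = T(d − a/2) = 1350.72 kN × (640 − 44.775) mm = 803.98 kN·m.

M_n ≈ 804 kN·m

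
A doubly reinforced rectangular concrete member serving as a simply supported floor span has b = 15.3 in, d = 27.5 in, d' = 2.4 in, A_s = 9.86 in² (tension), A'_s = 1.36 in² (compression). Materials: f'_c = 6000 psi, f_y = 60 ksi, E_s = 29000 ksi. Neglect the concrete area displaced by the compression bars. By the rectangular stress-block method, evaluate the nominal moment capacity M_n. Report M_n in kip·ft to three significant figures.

M_n ≈ 1200 kip·ft

Assume both steels yield.
a = (A_s − A'_s) f_y/(0.85 f'_c b) = (9.86 − 1.36) × 60/(0.85 × 6 × 15.3) = 6.536 in.
c = a/β₁ = 6.536/0.75 = 8.715 in; ε'_s = 0.003(c − d')/c = 0.0022 ≥ ε_y = 0.0021, so the compression steel yields.
M_n = (A_s − A'_s) f_y (d − a/2) + A'_s f_y (d − d') = 510 × (27.5 − 3.268) + 81.6 × (27.5 − 2.4) = 12358.3 + 2048.2 = 14406.5 kip·in = 14406.5/12 = 1200.54 kip·ft.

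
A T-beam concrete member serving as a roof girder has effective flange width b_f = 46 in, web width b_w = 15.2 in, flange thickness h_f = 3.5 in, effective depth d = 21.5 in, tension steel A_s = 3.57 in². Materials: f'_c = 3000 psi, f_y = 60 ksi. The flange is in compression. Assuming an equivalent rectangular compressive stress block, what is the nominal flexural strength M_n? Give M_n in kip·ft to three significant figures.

M_n ≈ 367 kip·ft

Tension: T = A_s f_y = 3.57 × 60 = 214.2 kips.
Try a within the flange: a = T/(0.85 f'_c b_f) = 214.2/(0.85 × 3 × 46) = 1.826 in.
Since a = 1.826 ≤ h_f = 3.5 in, the stress block lies entirely in the flange; analyse as a rectangular beam of width b_f.
M_n = T(d − a/2) = 214.2 × (21.5 − 0.913) = 4409.7 kip·in.
M_n = 4409.7/12 = 367.48 kip·ft.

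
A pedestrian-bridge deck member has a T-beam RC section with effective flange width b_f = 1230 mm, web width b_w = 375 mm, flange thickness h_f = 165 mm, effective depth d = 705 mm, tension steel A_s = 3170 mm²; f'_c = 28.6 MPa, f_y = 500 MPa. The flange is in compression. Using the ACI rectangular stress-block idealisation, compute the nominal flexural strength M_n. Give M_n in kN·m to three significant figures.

M_n ≈ 1080 kN·m

Tension: T = A_s f_y = 3170 × 500 = 1585000 N.
Try a within the flange: a = T/(0.85 f'_c b_f) = 1585000/(0.85 × 28.6 × 1230) = 53.01 mm.
Since a = 53.01 ≤ h_f = 165 mm, the stress block lies entirely in the flange; analyse as a rectangular beam of width b_f.
M_n = T(d − a/2) = 1585000 × (705 − 26.505) = 1075.41 × 10⁶ N·mm.
M_n = 1075.41 kN·m.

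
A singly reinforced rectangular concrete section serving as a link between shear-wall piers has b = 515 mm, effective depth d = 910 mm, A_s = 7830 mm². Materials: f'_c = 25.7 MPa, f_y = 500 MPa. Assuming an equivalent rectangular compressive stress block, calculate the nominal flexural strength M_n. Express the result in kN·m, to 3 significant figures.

T = A_s f_y = 7830 × 500 = 3915000 N = 3915 kN.
From C = T: a = T/(0.85 f'_c b) = 3915000/(0.85 × 25.7 × 515) = 347.99 mm.
M_n = T(d − a/2) = 3915 kN × (910 − 173.995) mm = 2881.46 kN·m.

M_n ≈ 2880 kN·m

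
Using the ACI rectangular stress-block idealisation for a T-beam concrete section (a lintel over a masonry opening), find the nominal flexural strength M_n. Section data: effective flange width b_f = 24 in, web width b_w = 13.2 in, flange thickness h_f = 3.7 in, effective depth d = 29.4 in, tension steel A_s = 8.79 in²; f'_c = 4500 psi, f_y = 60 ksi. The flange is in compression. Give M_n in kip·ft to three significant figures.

Tension: T = A_s f_y = 8.79 × 60 = 527.4 kips.
Try a within the flange: a = T/(0.85 f'_c b_f) = 527.4/(0.85 × 4.5 × 24) = 5.745 in.
a = 5.745 > h_f = 3.7 in: the block extends into the web. Split into flange-overhang and web parts.
C_f = 0.85 f'_c (b_f − b_w) h_f = 0.85 × 4.5 × (24 − 13.2) × 3.7 = 152.8 kips.
Remaining web compression depth: a_w = (T − C_f)/(0.85 f'_c b_w) = (527.4 − 152.8)/(0.85 × 4.5 × 13.2) = 7.419 in.
M_n = C_f(d − h_f/2) + (T − C_f)(d − a_w/2) = 152.8 × (29.4 − 1.85) + 374.6 × (29.4 − 3.7095) = 4209.6 + 9623.7 = 13833.3 kip·in.
M_n = 13833.3/12 = 1152.78 kip·ft.

M_n ≈ 1150 kip·ft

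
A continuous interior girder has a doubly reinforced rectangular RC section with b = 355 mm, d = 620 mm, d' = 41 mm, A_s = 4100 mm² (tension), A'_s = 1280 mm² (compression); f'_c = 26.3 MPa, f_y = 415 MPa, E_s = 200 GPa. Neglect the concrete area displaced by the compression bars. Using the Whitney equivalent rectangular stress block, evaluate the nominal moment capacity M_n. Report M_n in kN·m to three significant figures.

Assume both tension and compression steel yield.
Net tension couple steel: A_s − A'_s = 2820 mm².
a = (A_s − A'_s) f_y / (0.85 f'_c b) = 1170300/(0.85 × 26.3 × 355) = 147.47 mm.
c = a/β₁ = 147.47/0.85 = 173.49 mm; ε'_s = 0.003(c − d')/c = 0.0023 ≥ f_y/E_s = 0.0021, so compression steel does yield.
M_n = (A_s − A'_s) f_y (d − a/2) + A'_s f_y (d − d') = [1170300 × (620 − 73.735) + 531200 × (620 − 41)] × 10⁻⁶ = 639.29 + 307.56 = 946.85 kN·m.

M_n ≈ 947 kN·m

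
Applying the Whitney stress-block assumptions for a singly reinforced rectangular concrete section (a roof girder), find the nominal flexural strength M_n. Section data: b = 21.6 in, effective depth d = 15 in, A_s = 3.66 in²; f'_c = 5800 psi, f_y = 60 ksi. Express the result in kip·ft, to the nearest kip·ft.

M_n ≈ 256 kip·ft

T = A_s f_y = 3.66 × 60 = 219.6 kips.
a = T/(0.85 f'_c b) = 219.6/(0.85 × 5.8 × 21.6) = 2.062 in.
M_n = T(d − a/2) = 219.6 × (15 − 1.031) = 3067.6 kip·in = 3067.6/12 = 255.63 kip·ft.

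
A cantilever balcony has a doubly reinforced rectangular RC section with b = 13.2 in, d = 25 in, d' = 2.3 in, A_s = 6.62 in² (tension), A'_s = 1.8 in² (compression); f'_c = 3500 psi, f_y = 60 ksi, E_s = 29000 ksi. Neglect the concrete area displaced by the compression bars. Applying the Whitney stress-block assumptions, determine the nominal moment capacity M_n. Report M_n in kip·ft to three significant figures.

Assume both steels yield.
a = (A_s − A'_s) f_y/(0.85 f'_c b) = (6.62 − 1.8) × 60/(0.85 × 3.5 × 13.2) = 7.364 in.
c = a/β₁ = 7.364/0.85 = 8.664 in; ε'_s = 0.003(c − d')/c = 0.0022 ≥ ε_y = 0.0021, so the compression steel yields.
M_n = (A_s − A'_s) f_y (d − a/2) + A'_s f_y (d − d') = 289.2 × (25 − 3.682) + 108 × (25 − 2.3) = 6165.2 + 2451.6 = 8616.8 kip·in = 8616.8/12 = 718.07 kip·ft.

M_n ≈ 718 kip·ft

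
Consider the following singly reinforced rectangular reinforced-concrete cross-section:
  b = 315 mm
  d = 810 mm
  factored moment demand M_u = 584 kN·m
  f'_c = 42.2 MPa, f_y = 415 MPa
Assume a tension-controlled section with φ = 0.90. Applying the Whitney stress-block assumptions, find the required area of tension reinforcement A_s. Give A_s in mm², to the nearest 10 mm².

A_s ≈ 2020 mm²

M_n = M_u/φ = 584/0.90 = 648.889 kN·m.
With M_n = 0.85 f'_c a b (d − a/2), solve the quadratic for a:
a = d − √(d² − 2M_n/(0.85 f'_c b)) = 810 − √(810² − 2 × 648.889×10⁶/(0.85 × 42.2 × 315)) = 74.31 mm.
A_s = 0.85 f'_c a b / f_y = 0.85 × 42.2 × 74.31 × 315 / 415 = 2023.2 mm².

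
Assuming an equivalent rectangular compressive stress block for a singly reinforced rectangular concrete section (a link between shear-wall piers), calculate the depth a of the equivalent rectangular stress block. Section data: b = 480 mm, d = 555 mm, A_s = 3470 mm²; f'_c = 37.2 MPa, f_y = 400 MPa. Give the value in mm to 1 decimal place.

T = A_s f_y = 3470 × 400 = 1388000 N = 1388 kN.
Setting C = 0.85 f'_c a b equal to T: a = 1388000/(0.85 × 37.2 × 480) = 91.5 mm.

a ≈ 91.5 mm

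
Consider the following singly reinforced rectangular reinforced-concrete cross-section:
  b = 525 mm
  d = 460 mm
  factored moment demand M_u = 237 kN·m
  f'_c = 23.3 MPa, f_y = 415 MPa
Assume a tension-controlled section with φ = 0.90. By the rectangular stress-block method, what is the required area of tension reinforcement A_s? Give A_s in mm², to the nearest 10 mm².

M_n = M_u/φ = 237/0.90 = 263.333 kN·m.
With M_n = 0.85 f'_c a b (d − a/2), solve the quadratic for a:
a = d − √(d² − 2M_n/(0.85 f'_c b)) = 460 − √(460² − 2 × 263.333×10⁶/(0.85 × 23.3 × 525)) = 58.82 mm.
A_s = 0.85 f'_c a b / f_y = 0.85 × 23.3 × 58.82 × 525 / 415 = 1473.7 mm².

A_s ≈ 1470 mm²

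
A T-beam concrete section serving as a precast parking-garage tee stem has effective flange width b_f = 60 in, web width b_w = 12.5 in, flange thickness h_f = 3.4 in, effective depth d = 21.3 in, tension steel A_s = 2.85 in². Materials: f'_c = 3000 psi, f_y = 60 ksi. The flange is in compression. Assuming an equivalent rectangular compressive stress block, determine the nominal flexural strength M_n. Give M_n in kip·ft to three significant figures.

Tension: T = A_s f_y = 2.85 × 60 = 171 kips.
Try a within the flange: a = T/(0.85 f'_c b_f) = 171/(0.85 × 3 × 60) = 1.118 in.
Since a = 1.118 ≤ h_f = 3.4 in, the stress block lies entirely in the flange; analyse as a rectangular beam of width b_f.
M_n = T(d − a/2) = 171 × (21.3 − 0.559) = 3546.7 kip·in.
M_n = 3546.7/12 = 295.56 kip·ft.

M_n ≈ 296 kip·ft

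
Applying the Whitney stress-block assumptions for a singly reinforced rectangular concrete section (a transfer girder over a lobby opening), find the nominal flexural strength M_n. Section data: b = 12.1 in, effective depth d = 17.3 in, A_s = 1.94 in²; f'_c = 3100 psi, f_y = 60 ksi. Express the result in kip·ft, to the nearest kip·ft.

M_n ≈ 150 kip·ft

T = A_s f_y = 1.94 × 60 = 116.4 kips.
a = T/(0.85 f'_c b) = 116.4/(0.85 × 3.1 × 12.1) = 3.651 in.
M_n = T(d − a/2) = 116.4 × (17.3 − 1.8255) = 1801.2 kip·in = 1801.2/12 = 150.10 kip·ft.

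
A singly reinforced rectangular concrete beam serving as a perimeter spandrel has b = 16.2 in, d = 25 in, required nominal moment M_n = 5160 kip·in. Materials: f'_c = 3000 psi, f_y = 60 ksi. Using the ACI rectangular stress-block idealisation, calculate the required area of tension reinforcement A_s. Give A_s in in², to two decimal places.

From M_n = 0.85 f'_c a b (d − a/2):
a = d − √(d² − 2M_n/(0.85 f'_c b)) = 25 − √(25² − 2 × 5160/(0.85 × 3 × 16.2)) = 5.630 in.
A_s = 0.85 f'_c a b / f_y = 0.85 × 3 × 5.630 × 16.2 / 60 = 3.876 in².

A_s ≈ 3.88 in²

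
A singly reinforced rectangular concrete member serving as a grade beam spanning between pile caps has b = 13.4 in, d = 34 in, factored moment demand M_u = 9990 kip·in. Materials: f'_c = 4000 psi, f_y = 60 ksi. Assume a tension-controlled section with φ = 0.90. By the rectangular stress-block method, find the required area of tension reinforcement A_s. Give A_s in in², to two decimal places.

A_s ≈ 6.18 in²

M_n = M_u/φ = 9990/0.90 = 11100 kip·in.
From M_n = 0.85 f'_c a b (d − a/2):
a = d − √(d² − 2M_n/(0.85 f'_c b)) = 34 − √(34² − 2 × 11100/(0.85 × 4 × 13.4)) = 8.140 in.
A_s = 0.85 f'_c a b / f_y = 0.85 × 4 × 8.140 × 13.4 / 60 = 6.181 in².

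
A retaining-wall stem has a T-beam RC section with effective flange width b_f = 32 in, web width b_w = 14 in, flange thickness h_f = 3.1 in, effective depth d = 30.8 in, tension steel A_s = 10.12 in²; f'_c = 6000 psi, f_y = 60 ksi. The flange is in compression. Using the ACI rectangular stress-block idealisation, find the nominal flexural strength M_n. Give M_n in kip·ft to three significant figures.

M_n ≈ 1460 kip·ft

Tension: T = A_s f_y = 10.12 × 60 = 607.2 kips.
Try a within the flange: a = T/(0.85 f'_c b_f) = 607.2/(0.85 × 6 × 32) = 3.721 in.
a = 3.721 > h_f = 3.1 in: the block extends into the web. Split into flange-overhang and web parts.
C_f = 0.85 f'_c (b_f − b_w) h_f = 0.85 × 6 × (32 − 14) × 3.1 = 284.6 kips.
Remaining web compression depth: a_w = (T − C_f)/(0.85 f'_c b_w) = (607.2 − 284.6)/(0.85 × 6 × 14) = 4.518 in.
M_n = C_f(d − h_f/2) + (T − C_f)(d − a_w/2) = 284.6 × (30.8 − 1.55) + 322.6 × (30.8 − 2.259) = 8324.6 + 9207.3 = 17531.9 kip·in.
M_n = 17531.9/12 = 1460.99 kip·ft.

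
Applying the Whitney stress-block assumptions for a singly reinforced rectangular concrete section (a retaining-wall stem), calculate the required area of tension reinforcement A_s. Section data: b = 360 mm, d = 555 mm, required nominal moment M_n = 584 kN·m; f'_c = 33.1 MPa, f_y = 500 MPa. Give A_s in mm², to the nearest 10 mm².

A_s ≈ 2350 mm²

With M_n = 0.85 f'_c a b (d − a/2), solve the quadratic for a:
a = d − √(d² − 2M_n/(0.85 f'_c b)) = 555 − √(555² − 2 × 584×10⁶/(0.85 × 33.1 × 360)) = 116.01 mm.
A_s = 0.85 f'_c a b / f_y = 0.85 × 33.1 × 116.01 × 360 / 500 = 2350.0 mm².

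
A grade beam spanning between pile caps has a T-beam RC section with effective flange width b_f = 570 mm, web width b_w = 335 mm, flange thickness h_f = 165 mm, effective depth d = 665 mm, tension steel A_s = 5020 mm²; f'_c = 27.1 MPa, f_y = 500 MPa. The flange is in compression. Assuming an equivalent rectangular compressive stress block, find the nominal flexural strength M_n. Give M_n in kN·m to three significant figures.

M_n ≈ 1430 kN·m

Tension: T = A_s f_y = 5020 × 500 = 2510000 N.
Try a within the flange: a = T/(0.85 f'_c b_f) = 2510000/(0.85 × 27.1 × 570) = 191.17 mm.
a = 191.17 > h_f = 165 mm: the block extends into the web. Split into flange-overhang and web parts.
C_f = 0.85 f'_c (b_f − b_w) h_f = 0.85 × 27.1 × (570 − 335) × 165 = 893182 N.
Remaining web compression depth: a_w = (T − C_f)/(0.85 f'_c b_w) = (2510000 − 893182)/(0.85 × 27.1 × 335) = 209.52 mm.
M_n = C_f(d − h_f/2) + (T − C_f)(d − a_w/2) = 893182 × (665 − 82.5) + 1616818 × (665 − 104.76) = 520.28 + 905.81 = 1426.09 × 10⁶ N·mm.
M_n = 1426.09 kN·m.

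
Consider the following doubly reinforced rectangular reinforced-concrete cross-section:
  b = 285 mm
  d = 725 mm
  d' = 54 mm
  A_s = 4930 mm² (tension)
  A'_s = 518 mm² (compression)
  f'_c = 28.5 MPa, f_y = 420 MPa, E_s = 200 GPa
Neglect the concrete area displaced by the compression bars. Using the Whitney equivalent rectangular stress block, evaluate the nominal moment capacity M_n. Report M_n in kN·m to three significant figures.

M_n ≈ 1240 kN·m

Assume both tension and compression steel yield.
Net tension couple steel: A_s − A'_s = 4412 mm².
a = (A_s − A'_s) f_y / (0.85 f'_c b) = 1853040/(0.85 × 28.5 × 285) = 268.40 mm.
c = a/β₁ = 268.40/0.846 = 317.26 mm; ε'_s = 0.003(c − d')/c = 0.0025 ≥ f_y/E_s = 0.0021, so compression steel does yield.
M_n = (A_s − A'_s) f_y (d − a/2) + A'_s f_y (d − d') = [1853040 × (725 − 134.2) + 217560 × (725 − 54)] × 10⁻⁶ = 1094.78 + 145.98 = 1240.76 kN·m.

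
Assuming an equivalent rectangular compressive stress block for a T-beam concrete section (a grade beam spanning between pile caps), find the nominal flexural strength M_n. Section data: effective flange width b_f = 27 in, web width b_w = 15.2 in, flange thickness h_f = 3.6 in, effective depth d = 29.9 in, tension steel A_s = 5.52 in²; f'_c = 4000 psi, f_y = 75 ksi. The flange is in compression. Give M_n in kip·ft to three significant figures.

M_n ≈ 951 kip·ft

Tension: T = A_s f_y = 5.52 × 75 = 414 kips.
Try a within the flange: a = T/(0.85 f'_c b_f) = 414/(0.85 × 4 × 27) = 4.510 in.
a = 4.510 > h_f = 3.6 in: the block extends into the web. Split into flange-overhang and web parts.
C_f = 0.85 f'_c (b_f − b_w) h_f = 0.85 × 4 × (27 − 15.2) × 3.6 = 144.4 kips.
Remaining web compression depth: a_w = (T − C_f)/(0.85 f'_c b_w) = (414 − 144.4)/(0.85 × 4 × 15.2) = 5.217 in.
M_n = C_f(d − h_f/2) + (T − C_f)(d − a_w/2) = 144.4 × (29.9 − 1.8) + 269.6 × (29.9 − 2.6085) = 4057.6 + 7357.8 = 11415.4 kip·in.
M_n = 11415.4/12 = 951.28 kip·ft.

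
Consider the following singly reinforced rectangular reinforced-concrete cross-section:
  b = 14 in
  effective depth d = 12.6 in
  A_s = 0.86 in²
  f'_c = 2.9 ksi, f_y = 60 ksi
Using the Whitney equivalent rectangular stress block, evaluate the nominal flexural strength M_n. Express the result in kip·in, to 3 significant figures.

T = A_s f_y = 0.86 × 60 = 51.6 kips.
a = T/(0.85 f'_c b) = 51.6/(0.85 × 2.9 × 14) = 1.495 in.
M_n = T(d − a/2) = 51.6 × (12.6 − 0.7475) = 611.6 kip·in.

M_n ≈ 612 kip·in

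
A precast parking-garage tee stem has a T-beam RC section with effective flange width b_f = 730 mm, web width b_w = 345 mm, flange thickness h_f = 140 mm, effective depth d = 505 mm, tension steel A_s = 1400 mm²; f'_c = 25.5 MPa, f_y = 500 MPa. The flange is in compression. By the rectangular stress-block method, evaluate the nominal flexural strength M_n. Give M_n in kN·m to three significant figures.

M_n ≈ 338 kN·m

Tension: T = A_s f_y = 1400 × 500 = 700000 N.
Try a within the flange: a = T/(0.85 f'_c b_f) = 700000/(0.85 × 25.5 × 730) = 44.24 mm.
Since a = 44.24 ≤ h_f = 140 mm, the stress block lies entirely in the flange; analyse as a rectangular beam of width b_f.
M_n = T(d − a/2) = 700000 × (505 − 22.12) = 338.02 × 10⁶ N·mm.
M_n = 338.02 kN·m.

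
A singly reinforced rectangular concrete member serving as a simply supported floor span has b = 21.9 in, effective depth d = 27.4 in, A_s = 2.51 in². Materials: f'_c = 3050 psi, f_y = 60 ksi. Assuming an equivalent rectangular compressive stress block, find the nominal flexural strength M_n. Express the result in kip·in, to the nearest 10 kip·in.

T = A_s f_y = 2.51 × 60 = 150.6 kips.
a = T/(0.85 f'_c b) = 150.6/(0.85 × 3.05 × 21.9) = 2.653 in.
M_n = T(d − a/2) = 150.6 × (27.4 − 1.3265) = 3926.7 kip·in.

M_n ≈ 3930 kip·in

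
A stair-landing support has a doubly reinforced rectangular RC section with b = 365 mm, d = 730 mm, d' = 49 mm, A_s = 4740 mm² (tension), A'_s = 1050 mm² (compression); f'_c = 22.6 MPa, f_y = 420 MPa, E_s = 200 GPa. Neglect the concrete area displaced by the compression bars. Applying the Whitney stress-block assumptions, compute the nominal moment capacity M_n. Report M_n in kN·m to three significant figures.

M_n ≈ 1260 kN·m

Assume both tension and compression steel yield.
Net tension couple steel: A_s − A'_s = 3690 mm².
a = (A_s − A'_s) f_y / (0.85 f'_c b) = 1549800/(0.85 × 22.6 × 365) = 221.03 mm.
c = a/β₁ = 221.03/0.85 = 260.04 mm; ε'_s = 0.003(c − d')/c = 0.0024 ≥ f_y/E_s = 0.0021, so compression steel does yield.
M_n = (A_s − A'_s) f_y (d − a/2) + A'_s f_y (d − d') = [1549800 × (730 − 110.515) + 441000 × (730 − 49)] × 10⁻⁶ = 960.08 + 300.32 = 1260.40 kN·m.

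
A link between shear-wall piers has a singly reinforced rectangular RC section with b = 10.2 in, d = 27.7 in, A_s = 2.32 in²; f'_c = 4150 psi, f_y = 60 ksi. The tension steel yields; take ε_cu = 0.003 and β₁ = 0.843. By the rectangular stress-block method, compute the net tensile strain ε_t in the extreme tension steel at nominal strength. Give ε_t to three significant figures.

ε_t ≈ 0.0151

a = A_s f_y/(0.85 f'_c b) = 3.869 in.
β₁ = 0.843, so c = a/β₁ = 3.869/0.843 = 4.590 in.
From the linear strain diagram with ε_cu = 0.003: ε_t = 0.003 (d − c)/c = 0.003 × (27.7 − 4.590)/4.590 = 0.0151.
Since ε_t ≥ 0.005, the section is tension-controlled.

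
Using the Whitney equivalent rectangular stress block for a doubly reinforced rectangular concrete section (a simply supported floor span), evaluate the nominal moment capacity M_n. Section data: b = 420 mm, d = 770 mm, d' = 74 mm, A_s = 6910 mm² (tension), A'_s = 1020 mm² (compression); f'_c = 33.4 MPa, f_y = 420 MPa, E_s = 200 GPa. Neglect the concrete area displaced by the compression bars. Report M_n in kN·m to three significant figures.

M_n ≈ 1950 kN·m

Assume both tension and compression steel yield.
Net tension couple steel: A_s − A'_s = 5890 mm².
a = (A_s − A'_s) f_y / (0.85 f'_c b) = 2473800/(0.85 × 33.4 × 420) = 207.47 mm.
c = a/β₁ = 207.47/0.811 = 255.82 mm; ε'_s = 0.003(c − d')/c = 0.0021 ≥ f_y/E_s = 0.0021, so compression steel does yield.
M_n = (A_s − A'_s) f_y (d − a/2) + A'_s f_y (d − d') = [2473800 × (770 − 103.735) + 428400 × (770 − 74)] × 10⁻⁶ = 1648.21 + 298.17 = 1946.38 kN·m.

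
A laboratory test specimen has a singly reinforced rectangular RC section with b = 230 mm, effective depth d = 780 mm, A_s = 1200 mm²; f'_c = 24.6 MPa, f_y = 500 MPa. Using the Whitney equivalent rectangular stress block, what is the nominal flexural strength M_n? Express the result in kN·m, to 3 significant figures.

T = A_s f_y = 1200 × 500 = 600000 N = 600 kN.
From C = T: a = T/(0.85 f'_c b) = 600000/(0.85 × 24.6 × 230) = 124.76 mm.
M_n = T(d − a/2) = 600 kN × (780 − 62.38) mm = 430.57 kN·m.

M_n ≈ 431 kN·m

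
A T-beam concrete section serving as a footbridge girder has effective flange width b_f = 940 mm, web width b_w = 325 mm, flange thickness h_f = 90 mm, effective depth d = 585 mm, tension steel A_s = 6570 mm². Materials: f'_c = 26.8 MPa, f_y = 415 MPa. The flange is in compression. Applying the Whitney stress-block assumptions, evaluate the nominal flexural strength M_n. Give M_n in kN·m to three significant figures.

Tension: T = A_s f_y = 6570 × 415 = 2726550 N.
Try a within the flange: a = T/(0.85 f'_c b_f) = 2726550/(0.85 × 26.8 × 940) = 127.33 mm.
a = 127.33 > h_f = 90 mm: the block extends into the web. Split into flange-overhang and web parts.
C_f = 0.85 f'_c (b_f − b_w) h_f = 0.85 × 26.8 × (940 − 325) × 90 = 1260873 N.
Remaining web compression depth: a_w = (T − C_f)/(0.85 f'_c b_w) = (2726550 − 1260873)/(0.85 × 26.8 × 325) = 197.97 mm.
M_n = C_f(d − h_f/2) + (T − C_f)(d − a_w/2) = 1260873 × (585 − 45) + 1465677 × (585 − 98.985) = 680.87 + 712.34 = 1393.21 × 10⁶ N·mm.
M_n = 1393.21 kN·m.

M_n ≈ 1390 kN·m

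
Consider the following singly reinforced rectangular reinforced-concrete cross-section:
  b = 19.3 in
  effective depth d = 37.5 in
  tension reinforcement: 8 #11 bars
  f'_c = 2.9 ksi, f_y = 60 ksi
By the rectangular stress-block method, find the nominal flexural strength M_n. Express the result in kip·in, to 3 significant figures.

A_s = 8 × 1.56 = 12.48 in².
T = A_s f_y = 12.48 × 60 = 748.8 kips.
a = T/(0.85 f'_c b) = 748.8/(0.85 × 2.9 × 19.3) = 15.740 in.
M_n = T(d − a/2) = 748.8 × (37.5 − 7.87) = 22186.9 kip·in.

M_n ≈ 22200 kip·in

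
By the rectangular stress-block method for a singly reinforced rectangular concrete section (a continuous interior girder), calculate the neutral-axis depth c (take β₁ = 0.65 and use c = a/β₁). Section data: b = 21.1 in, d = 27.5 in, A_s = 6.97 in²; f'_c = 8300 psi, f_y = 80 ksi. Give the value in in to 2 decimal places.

c ≈ 5.76 in

T = A_s f_y = 6.97 × 80 = 557.6 kips.
a = T/(0.85 f'_c b) = 557.6/(0.85 × 8.3 × 21.1) = 3.7458 in.
With β₁ = 0.65, c = a/β₁ = 3.7458/0.65 = 5.76 in.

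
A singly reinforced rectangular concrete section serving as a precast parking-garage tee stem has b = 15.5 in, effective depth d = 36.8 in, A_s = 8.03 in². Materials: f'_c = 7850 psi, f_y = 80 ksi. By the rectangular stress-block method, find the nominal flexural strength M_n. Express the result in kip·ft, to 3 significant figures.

T = A_s f_y = 8.03 × 80 = 642.4 kips.
a = T/(0.85 f'_c b) = 642.4/(0.85 × 7.85 × 15.5) = 6.211 in.
M_n = T(d − a/2) = 642.4 × (36.8 − 3.1055) = 21645.3 kip·in = 21645.3/12 = 1803.78 kip·ft.

M_n ≈ 1800 kip·ft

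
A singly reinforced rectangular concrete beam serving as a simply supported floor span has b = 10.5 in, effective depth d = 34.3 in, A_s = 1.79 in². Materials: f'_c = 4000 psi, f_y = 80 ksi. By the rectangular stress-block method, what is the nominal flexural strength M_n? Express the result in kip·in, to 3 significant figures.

T = A_s f_y = 1.79 × 80 = 143.2 kips.
a = T/(0.85 f'_c b) = 143.2/(0.85 × 4 × 10.5) = 4.011 in.
M_n = T(d − a/2) = 143.2 × (34.3 − 2.0055) = 4624.6 kip·in.

M_n ≈ 4620 kip·in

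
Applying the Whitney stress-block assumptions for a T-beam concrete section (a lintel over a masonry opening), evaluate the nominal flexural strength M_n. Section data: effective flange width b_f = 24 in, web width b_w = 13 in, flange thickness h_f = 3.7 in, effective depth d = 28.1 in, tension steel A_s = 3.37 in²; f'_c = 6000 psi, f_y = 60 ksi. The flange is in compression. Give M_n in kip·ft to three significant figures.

Tension: T = A_s f_y = 3.37 × 60 = 202.2 kips.
Try a within the flange: a = T/(0.85 f'_c b_f) = 202.2/(0.85 × 6 × 24) = 1.652 in.
Since a = 1.652 ≤ h_f = 3.7 in, the stress block lies entirely in the flange; analyse as a rectangular beam of width b_f.
M_n = T(d − a/2) = 202.2 × (28.1 − 0.826) = 5514.8 kip·in.
M_n = 5514.8/12 = 459.57 kip·ft.

M_n ≈ 460 kip·ft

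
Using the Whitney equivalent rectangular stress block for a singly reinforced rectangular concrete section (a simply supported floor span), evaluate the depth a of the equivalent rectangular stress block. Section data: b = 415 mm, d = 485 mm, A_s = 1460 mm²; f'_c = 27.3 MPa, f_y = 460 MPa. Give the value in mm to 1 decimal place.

a ≈ 69.7 mm

T = A_s f_y = 1460 × 460 = 671600 N = 671.6 kN.
Setting C = 0.85 f'_c a b equal to T: a = 671600/(0.85 × 27.3 × 415) = 69.7 mm.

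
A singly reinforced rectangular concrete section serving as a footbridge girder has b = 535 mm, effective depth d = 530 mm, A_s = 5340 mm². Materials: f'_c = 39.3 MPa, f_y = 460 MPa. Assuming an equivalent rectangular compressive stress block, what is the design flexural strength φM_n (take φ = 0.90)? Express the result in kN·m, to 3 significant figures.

T = A_s f_y = 5340 × 460 = 2456400 N = 2456.4 kN.
From C = T: a = T/(0.85 f'_c b) = 2456400/(0.85 × 39.3 × 535) = 137.45 mm.
M_n = T(d − a/2) = 2456.4 kN × (530 − 68.725) mm = 1133.08 kN·m.
φM_n = 0.90 × 1133.08 = 1019.77 kN·m.

φM_n ≈ 1020 kN·m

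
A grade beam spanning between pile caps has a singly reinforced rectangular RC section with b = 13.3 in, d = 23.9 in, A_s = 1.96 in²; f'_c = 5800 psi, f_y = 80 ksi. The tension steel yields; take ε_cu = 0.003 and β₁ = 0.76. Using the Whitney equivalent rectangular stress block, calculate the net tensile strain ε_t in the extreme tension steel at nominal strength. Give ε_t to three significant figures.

a = A_s f_y/(0.85 f'_c b) = 2.391 in.
β₁ = 0.76, so c = a/β₁ = 2.391/0.76 = 3.146 in.
From the linear strain diagram with ε_cu = 0.003: ε_t = 0.003 (d − c)/c = 0.003 × (23.9 − 3.146)/3.146 = 0.0198.
Since ε_t ≥ 0.005, the section is tension-controlled.

ε_t ≈ 0.0198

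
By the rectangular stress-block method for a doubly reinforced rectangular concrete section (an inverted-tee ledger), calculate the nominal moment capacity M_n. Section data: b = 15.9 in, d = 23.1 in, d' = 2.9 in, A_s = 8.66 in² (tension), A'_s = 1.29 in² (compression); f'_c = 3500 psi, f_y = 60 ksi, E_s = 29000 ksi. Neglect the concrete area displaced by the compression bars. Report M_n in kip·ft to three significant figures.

M_n ≈ 809 kip·ft

Assume both steels yield.
a = (A_s − A'_s) f_y/(0.85 f'_c b) = (8.66 − 1.29) × 60/(0.85 × 3.5 × 15.9) = 9.348 in.
c = a/β₁ = 9.348/0.85 = 10.998 in; ε'_s = 0.003(c − d')/c = 0.0022 ≥ ε_y = 0.0021, so the compression steel yields.
M_n = (A_s − A'_s) f_y (d − a/2) + A'_s f_y (d − d') = 442.2 × (23.1 − 4.674) + 77.4 × (23.1 − 2.9) = 8148.0 + 1563.5 = 9711.5 kip·in = 9711.5/12 = 809.29 kip·ft.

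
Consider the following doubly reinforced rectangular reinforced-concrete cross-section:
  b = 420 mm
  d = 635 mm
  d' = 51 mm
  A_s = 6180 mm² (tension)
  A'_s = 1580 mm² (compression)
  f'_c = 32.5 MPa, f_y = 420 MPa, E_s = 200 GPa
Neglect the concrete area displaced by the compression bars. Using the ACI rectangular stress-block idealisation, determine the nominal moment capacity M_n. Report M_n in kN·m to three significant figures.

M_n ≈ 1450 kN·m

Assume both tension and compression steel yield.
Net tension couple steel: A_s − A'_s = 4600 mm².
a = (A_s − A'_s) f_y / (0.85 f'_c b) = 1932000/(0.85 × 32.5 × 420) = 166.52 mm.
c = a/β₁ = 166.52/0.818 = 203.57 mm; ε'_s = 0.003(c − d')/c = 0.0022 ≥ f_y/E_s = 0.0021, so compression steel does yield.
M_n = (A_s − A'_s) f_y (d − a/2) + A'_s f_y (d − d') = [1932000 × (635 − 83.26) + 663600 × (635 − 51)] × 10⁻⁶ = 1065.96 + 387.54 = 1453.50 kN·m.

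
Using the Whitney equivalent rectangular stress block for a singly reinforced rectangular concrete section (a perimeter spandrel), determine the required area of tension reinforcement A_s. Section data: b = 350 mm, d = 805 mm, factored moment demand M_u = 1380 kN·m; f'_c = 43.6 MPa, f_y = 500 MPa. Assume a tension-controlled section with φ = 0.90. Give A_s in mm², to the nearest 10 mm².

M_n = M_u/φ = 1380/0.90 = 1533.33 kN·m.
With M_n = 0.85 f'_c a b (d − a/2), solve the quadratic for a:
a = d − √(d² − 2M_n/(0.85 f'_c b)) = 805 − √(805² − 2 × 1533.33×10⁶/(0.85 × 43.6 × 350)) = 163.44 mm.
A_s = 0.85 f'_c a b / f_y = 0.85 × 43.6 × 163.44 × 350 / 500 = 4240.0 mm².

A_s ≈ 4240 mm²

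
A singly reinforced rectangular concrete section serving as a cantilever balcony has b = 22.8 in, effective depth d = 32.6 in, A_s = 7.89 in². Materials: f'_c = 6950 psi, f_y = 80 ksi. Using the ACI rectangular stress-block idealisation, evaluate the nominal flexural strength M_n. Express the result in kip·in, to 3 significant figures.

T = A_s f_y = 7.89 × 80 = 631.2 kips.
a = T/(0.85 f'_c b) = 631.2/(0.85 × 6.95 × 22.8) = 4.686 in.
M_n = T(d − a/2) = 631.2 × (32.6 − 2.343) = 19098.2 kip·in.

M_n ≈ 19100 kip·in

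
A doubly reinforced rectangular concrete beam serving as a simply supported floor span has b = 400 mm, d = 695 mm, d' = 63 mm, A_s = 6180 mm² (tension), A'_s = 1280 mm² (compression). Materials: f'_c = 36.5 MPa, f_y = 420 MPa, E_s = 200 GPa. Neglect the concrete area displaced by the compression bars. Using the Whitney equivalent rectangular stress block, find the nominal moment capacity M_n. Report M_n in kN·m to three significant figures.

M_n ≈ 1600 kN·m

Assume both tension and compression steel yield.
Net tension couple steel: A_s − A'_s = 4900 mm².
a = (A_s − A'_s) f_y / (0.85 f'_c b) = 2058000/(0.85 × 36.5 × 400) = 165.83 mm.
c = a/β₁ = 165.83/0.789 = 210.18 mm; ε'_s = 0.003(c − d')/c = 0.0021 ≥ f_y/E_s = 0.0021, so compression steel does yield.
M_n = (A_s − A'_s) f_y (d − a/2) + A'_s f_y (d − d') = [2058000 × (695 − 82.915) + 537600 × (695 − 63)] × 10⁻⁶ = 1259.67 + 339.76 = 1599.43 kN·m.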